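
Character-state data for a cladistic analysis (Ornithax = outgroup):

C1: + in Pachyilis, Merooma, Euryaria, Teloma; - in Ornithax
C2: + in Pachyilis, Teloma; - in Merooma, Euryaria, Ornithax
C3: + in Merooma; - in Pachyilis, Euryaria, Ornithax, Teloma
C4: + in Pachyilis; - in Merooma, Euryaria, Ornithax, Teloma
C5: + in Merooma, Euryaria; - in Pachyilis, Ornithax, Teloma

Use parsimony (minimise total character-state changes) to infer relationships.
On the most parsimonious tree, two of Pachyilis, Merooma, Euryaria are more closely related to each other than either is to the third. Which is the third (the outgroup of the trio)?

Pachyilis

The outgroup has state '-' for every character, so '+' is the derived state throughout.
All ingroup taxa share the derived state '+' for C1; it defines the ingroup but does not resolve relationships within it.
Only Pachyilis and Teloma show the derived state '+' for C2, supporting them as a clade.
C3 (derived state '+') is unique to Merooma (autapomorphy; uninformative for grouping).
C4: derived state '+' in Pachyilis only — an autapomorphy, so it tells us nothing about relationships among taxa.
C5 (derived state '+') is shared by Euryaria and Merooma — a synapomorphy uniting that clade.
Most parsimonious ingroup topology: ((Teloma,Pachyilis),(Merooma,Euryaria)).
Euryaria and Merooma share a more recent common ancestor with each other than either does with Pachyilis, so Pachyilis is the least closely related of the three.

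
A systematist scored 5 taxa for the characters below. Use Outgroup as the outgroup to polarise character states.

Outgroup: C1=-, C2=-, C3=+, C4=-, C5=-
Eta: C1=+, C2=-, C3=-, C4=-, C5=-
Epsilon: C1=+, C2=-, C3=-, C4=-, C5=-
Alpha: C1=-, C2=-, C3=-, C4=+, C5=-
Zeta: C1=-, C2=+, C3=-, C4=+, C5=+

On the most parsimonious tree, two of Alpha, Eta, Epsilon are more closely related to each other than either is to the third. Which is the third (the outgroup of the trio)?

Character polarity is set by the outgroup: the derived state is whichever differs from the outgroup's state, so for C3 the derived state is '-', and for the remaining characters it is '+'.
C1 (derived state '+') is shared by Epsilon and Eta — a synapomorphy uniting that clade.
C2 (derived state '+') is unique to Zeta (autapomorphy; uninformative for grouping).
All ingroup taxa share the derived state '-' for C3; it defines the ingroup but does not resolve relationships within it.
C4: derived state '+' in Alpha and Zeta only — synapomorphy for {Alpha, Zeta}.
C5: derived state '+' in Zeta only — an autapomorphy, so it tells us nothing about relationships among taxa.
Most parsimonious ingroup topology: ((Eta,Epsilon),(Alpha,Zeta)).
Eta and Epsilon share a more recent common ancestor with each other than either does with Alpha, so Alpha is the least closely related of the three.

Alpha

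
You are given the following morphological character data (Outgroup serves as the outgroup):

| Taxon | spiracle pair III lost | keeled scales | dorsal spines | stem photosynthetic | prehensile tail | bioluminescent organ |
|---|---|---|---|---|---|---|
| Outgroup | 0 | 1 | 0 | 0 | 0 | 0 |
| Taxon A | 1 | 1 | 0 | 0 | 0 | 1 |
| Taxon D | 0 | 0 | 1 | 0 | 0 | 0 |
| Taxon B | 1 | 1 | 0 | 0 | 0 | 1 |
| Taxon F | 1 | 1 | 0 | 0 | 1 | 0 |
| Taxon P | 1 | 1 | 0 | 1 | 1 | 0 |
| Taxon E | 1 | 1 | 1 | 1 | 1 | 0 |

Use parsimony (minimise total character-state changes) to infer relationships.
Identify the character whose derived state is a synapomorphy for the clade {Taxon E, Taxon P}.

Character polarity is set by the outgroup: the derived state is whichever differs from the outgroup's state, so for keeled scales the derived state is '0', and for the remaining characters it is '1'.
Only Taxon A, Taxon B, Taxon E, Taxon F, and Taxon P show the derived state '1' for spiracle pair III lost, supporting them as a clade.
keeled scales (derived state '0') is unique to Taxon D (autapomorphy; uninformative for grouping).
dorsal spines groups Taxon D and Taxon E, which is incompatible with the clades supported by the remaining characters; treating it as convergent (homoplasy) costs fewer steps than any alternative tree.
stem photosynthetic: derived state '1' in Taxon E and Taxon P only — synapomorphy for {Taxon E, Taxon P}.
Only Taxon E, Taxon F, and Taxon P show the derived state '1' for prehensile tail, supporting them as a clade.
bioluminescent organ: derived state '1' in Taxon A and Taxon B only — synapomorphy for {Taxon A, Taxon B}.
Most parsimonious ingroup topology: (((Taxon A,Taxon B),(Taxon F,(Taxon P,Taxon E))),Taxon D).
The clade {Taxon E, Taxon P} is supported by stem photosynthetic: its derived state '1' occurs in exactly those taxa and in no other taxon (including the outgroup).

stem photosynthetic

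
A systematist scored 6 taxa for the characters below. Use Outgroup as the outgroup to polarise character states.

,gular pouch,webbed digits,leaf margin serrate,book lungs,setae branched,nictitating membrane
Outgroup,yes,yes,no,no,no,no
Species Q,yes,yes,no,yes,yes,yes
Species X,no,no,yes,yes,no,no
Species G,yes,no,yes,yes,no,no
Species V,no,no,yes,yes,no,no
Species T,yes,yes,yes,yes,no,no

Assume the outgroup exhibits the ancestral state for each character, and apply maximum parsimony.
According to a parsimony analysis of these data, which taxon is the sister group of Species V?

Species X

Character polarity is set by the outgroup: the derived state is whichever differs from the outgroup's state, so for gular pouch, webbed digits the derived state is 'no', and for the remaining characters it is 'yes'.
gular pouch (derived state 'no') is shared by Species V and Species X — a synapomorphy uniting that clade.
webbed digits: derived state 'no' in Species G, Species V, and Species X only — synapomorphy for {Species G, Species V, Species X}.
leaf margin serrate: derived state 'yes' in Species G, Species T, Species V, and Species X only — synapomorphy for {Species G, Species T, Species V, Species X}.
All ingroup taxa share the derived state 'yes' for book lungs; it defines the ingroup but does not resolve relationships within it.
setae branched (derived state 'yes') is unique to Species Q (autapomorphy; uninformative for grouping).
nictitating membrane: derived state 'yes' in Species Q only — an autapomorphy, so it tells us nothing about relationships among taxa.
Most parsimonious ingroup topology: (Species Q,(((Species X,Species V),Species G),Species T)).
Species V and Species X form a cherry on this tree, so they are sister taxa.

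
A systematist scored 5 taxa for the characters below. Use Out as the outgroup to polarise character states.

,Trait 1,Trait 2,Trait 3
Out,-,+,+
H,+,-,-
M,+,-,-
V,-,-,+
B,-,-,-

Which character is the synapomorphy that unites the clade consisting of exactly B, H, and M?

Trait 3

Character polarity is set by the outgroup: the derived state is whichever differs from the outgroup's state, so for Trait 2, Trait 3 the derived state is '-', and for the remaining characters it is '+'.
Trait 1 (derived state '+') is shared by H and M — a synapomorphy uniting that clade.
All ingroup taxa share the derived state '-' for Trait 2; it defines the ingroup but does not resolve relationships within it.
Trait 3 (derived state '-') is shared by B, H, and M — a synapomorphy uniting that clade.
Most parsimonious ingroup topology: (V,(B,(M,H))).
The clade {B, H, M} is supported by Trait 3: its derived state '-' occurs in exactly those taxa and in no other taxon (including the outgroup).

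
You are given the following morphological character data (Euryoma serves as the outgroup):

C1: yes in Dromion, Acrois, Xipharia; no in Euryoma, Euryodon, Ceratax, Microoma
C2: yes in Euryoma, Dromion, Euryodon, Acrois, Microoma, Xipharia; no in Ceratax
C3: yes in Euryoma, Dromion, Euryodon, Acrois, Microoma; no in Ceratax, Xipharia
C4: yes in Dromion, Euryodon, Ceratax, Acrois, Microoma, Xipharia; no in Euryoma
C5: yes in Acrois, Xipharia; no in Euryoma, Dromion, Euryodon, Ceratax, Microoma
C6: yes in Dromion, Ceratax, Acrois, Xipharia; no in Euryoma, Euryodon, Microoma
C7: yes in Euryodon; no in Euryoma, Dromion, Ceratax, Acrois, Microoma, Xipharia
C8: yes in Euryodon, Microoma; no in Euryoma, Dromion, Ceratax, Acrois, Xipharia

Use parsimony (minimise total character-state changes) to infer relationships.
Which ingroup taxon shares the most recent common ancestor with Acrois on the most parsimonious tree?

Character polarity is set by the outgroup: the derived state is whichever differs from the outgroup's state, so for C2, C3 the derived state is 'no', and for the remaining characters it is 'yes'.
C1: derived state 'yes' in Acrois, Dromion, and Xipharia only — synapomorphy for {Acrois, Dromion, Xipharia}.
C2 (derived state 'no') is unique to Ceratax (autapomorphy; uninformative for grouping).
C3 groups Ceratax and Xipharia, which is incompatible with the clades supported by the remaining characters; treating it as convergent (homoplasy) costs fewer steps than any alternative tree.
C4 (derived state 'yes') is shared by all ingroup taxa — unites the whole ingroup.
C5 (derived state 'yes') is shared by Acrois and Xipharia — a synapomorphy uniting that clade.
C6 (derived state 'yes') is shared by Acrois, Ceratax, Dromion, and Xipharia — a synapomorphy uniting that clade.
C7: derived state 'yes' in Euryodon only — an autapomorphy, so it tells us nothing about relationships among taxa.
C8 (derived state 'yes') is shared by Euryodon and Microoma — a synapomorphy uniting that clade.
Most parsimonious ingroup topology: (((Dromion,(Acrois,Xipharia)),Ceratax),(Euryodon,Microoma)).
Acrois and Xipharia form a cherry on this tree, so they are sister taxa.

Xipharia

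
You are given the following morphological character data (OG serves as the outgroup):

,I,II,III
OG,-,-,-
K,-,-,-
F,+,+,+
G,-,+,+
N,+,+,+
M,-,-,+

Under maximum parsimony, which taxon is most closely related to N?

The outgroup has state '-' for every character, so '+' is the derived state throughout.
Only F and N show the derived state '+' for I, supporting them as a clade.
II: derived state '+' in F, G, and N only — synapomorphy for {F, G, N}.
III: derived state '+' in F, G, M, and N only — synapomorphy for {F, G, M, N}.
Most parsimonious ingroup topology: (K,(((F,N),G),M)).
N and F form a cherry on this tree, so they are sister taxa.

F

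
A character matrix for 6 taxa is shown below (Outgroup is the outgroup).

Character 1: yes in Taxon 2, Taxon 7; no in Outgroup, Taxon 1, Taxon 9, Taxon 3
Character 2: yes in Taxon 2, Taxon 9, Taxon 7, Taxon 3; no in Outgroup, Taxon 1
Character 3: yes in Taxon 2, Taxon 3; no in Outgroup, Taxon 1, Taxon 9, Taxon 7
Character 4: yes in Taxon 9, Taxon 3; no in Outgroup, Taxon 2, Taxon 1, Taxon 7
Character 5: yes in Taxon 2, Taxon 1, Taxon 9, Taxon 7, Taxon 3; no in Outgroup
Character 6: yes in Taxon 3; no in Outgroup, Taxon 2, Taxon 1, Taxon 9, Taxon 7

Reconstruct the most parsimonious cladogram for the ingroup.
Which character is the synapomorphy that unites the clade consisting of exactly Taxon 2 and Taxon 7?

Character 1

The outgroup has state 'no' for every character, so 'yes' is the derived state throughout.
Character 1: derived state 'yes' in Taxon 2 and Taxon 7 only — synapomorphy for {Taxon 2, Taxon 7}.
Character 2 (derived state 'yes') is shared by Taxon 2, Taxon 3, Taxon 7, and Taxon 9 — a synapomorphy uniting that clade.
Character 3 groups Taxon 2 and Taxon 3, which is incompatible with the clades supported by the remaining characters; treating it as convergent (homoplasy) costs fewer steps than any alternative tree.
Character 4 (derived state 'yes') is shared by Taxon 3 and Taxon 9 — a synapomorphy uniting that clade.
Character 5 (derived state 'yes') is shared by all ingroup taxa — unites the whole ingroup.
Character 6: derived state 'yes' in Taxon 3 only — an autapomorphy, so it tells us nothing about relationships among taxa.
Most parsimonious ingroup topology: (((Taxon 2,Taxon 7),(Taxon 9,Taxon 3)),Taxon 1).
The clade {Taxon 2, Taxon 7} is supported by Character 1: its derived state 'yes' occurs in exactly those taxa and in no other taxon (including the outgroup).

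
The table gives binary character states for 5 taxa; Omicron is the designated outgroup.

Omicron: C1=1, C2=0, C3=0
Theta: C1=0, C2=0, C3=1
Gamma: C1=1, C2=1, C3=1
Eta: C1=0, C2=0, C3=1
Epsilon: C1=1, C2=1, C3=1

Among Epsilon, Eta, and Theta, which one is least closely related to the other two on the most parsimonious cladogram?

Epsilon

Character polarity is set by the outgroup: the derived state is whichever differs from the outgroup's state, so for C1 the derived state is '0', and for the remaining characters it is '1'.
C1: derived state '0' in Eta and Theta only — synapomorphy for {Eta, Theta}.
C2 (derived state '1') is shared by Epsilon and Gamma — a synapomorphy uniting that clade.
C3 (derived state '1') is shared by all ingroup taxa — unites the whole ingroup.
Most parsimonious ingroup topology: ((Theta,Eta),(Gamma,Epsilon)).
Eta and Theta share a more recent common ancestor with each other than either does with Epsilon, so Epsilon is the least closely related of the three.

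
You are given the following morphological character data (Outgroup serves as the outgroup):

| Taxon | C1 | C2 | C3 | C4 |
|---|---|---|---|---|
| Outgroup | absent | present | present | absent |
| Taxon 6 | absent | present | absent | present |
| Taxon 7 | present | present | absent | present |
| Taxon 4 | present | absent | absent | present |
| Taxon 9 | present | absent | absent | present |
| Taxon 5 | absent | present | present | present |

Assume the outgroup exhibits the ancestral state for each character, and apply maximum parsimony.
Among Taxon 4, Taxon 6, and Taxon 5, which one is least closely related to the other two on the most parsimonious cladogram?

Character polarity is set by the outgroup: the derived state is whichever differs from the outgroup's state, so for C2, C3 the derived state is 'absent', and for the remaining characters it is 'present'.
C1 (derived state 'present') is shared by Taxon 4, Taxon 7, and Taxon 9 — a synapomorphy uniting that clade.
C2: derived state 'absent' in Taxon 4 and Taxon 9 only — synapomorphy for {Taxon 4, Taxon 9}.
C3 (derived state 'absent') is shared by Taxon 4, Taxon 6, Taxon 7, and Taxon 9 — a synapomorphy uniting that clade.
C4 (derived state 'present') is shared by all ingroup taxa — unites the whole ingroup.
Most parsimonious ingroup topology: ((Taxon 6,(Taxon 7,(Taxon 4,Taxon 9))),Taxon 5).
Taxon 4 and Taxon 6 share a more recent common ancestor with each other than either does with Taxon 5, so Taxon 5 is the least closely related of the three.

Taxon 5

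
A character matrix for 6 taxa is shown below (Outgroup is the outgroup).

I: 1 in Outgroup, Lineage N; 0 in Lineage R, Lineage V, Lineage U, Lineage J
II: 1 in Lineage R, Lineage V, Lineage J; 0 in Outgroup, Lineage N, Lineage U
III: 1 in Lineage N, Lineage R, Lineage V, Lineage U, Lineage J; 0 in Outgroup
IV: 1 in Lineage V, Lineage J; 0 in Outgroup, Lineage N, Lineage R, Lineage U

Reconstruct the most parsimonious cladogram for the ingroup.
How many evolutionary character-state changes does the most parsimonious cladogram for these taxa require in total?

Character polarity is set by the outgroup: the derived state is whichever differs from the outgroup's state, so for I the derived state is '0', and for the remaining characters it is '1'.
I: derived state '0' in Lineage J, Lineage R, Lineage U, and Lineage V only — synapomorphy for {Lineage J, Lineage R, Lineage U, Lineage V}.
Only Lineage J, Lineage R, and Lineage V show the derived state '1' for II, supporting them as a clade.
III (derived state '1') is shared by all ingroup taxa — unites the whole ingroup.
IV: derived state '1' in Lineage J and Lineage V only — synapomorphy for {Lineage J, Lineage V}.
Most parsimonious ingroup topology: (Lineage N,((Lineage R,(Lineage V,Lineage J)),Lineage U)).
Changes per character on this tree: I: 1; II: 1; III: 1; IV: 1.
Total = 4.

4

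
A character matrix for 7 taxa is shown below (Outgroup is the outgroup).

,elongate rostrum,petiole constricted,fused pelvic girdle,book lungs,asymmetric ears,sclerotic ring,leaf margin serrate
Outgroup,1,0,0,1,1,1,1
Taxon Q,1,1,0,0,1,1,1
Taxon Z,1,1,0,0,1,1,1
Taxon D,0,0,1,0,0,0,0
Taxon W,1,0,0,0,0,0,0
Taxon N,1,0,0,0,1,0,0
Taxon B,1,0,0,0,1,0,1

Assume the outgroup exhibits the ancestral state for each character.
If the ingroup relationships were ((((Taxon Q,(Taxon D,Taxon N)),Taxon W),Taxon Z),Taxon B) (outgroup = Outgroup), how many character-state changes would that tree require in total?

Map each character onto ((((Taxon Q,(Taxon D,Taxon N)),Taxon W),Taxon Z),Taxon B) (rooted by Outgroup) and count the minimum state changes it requires (Fitch parsimony):
elongate rostrum: 1; petiole constricted: 2; fused pelvic girdle: 1; book lungs: 1; asymmetric ears: 2; sclerotic ring: 3; leaf margin serrate: 2.
Total tree length = 12.

12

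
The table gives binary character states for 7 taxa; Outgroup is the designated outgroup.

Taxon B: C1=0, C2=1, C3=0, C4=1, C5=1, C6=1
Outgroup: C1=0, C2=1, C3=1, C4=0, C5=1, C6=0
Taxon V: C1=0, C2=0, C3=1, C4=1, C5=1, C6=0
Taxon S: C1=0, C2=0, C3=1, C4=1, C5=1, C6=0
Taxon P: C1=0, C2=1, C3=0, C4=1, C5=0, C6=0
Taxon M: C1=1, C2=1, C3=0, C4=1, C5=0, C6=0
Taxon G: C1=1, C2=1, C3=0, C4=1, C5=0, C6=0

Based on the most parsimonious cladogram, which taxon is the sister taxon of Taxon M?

Character polarity is set by the outgroup: the derived state is whichever differs from the outgroup's state, so for C2, C3, C5 the derived state is '0', and for the remaining characters it is '1'.
Only Taxon G and Taxon M show the derived state '1' for C1, supporting them as a clade.
Only Taxon S and Taxon V show the derived state '0' for C2, supporting them as a clade.
Only Taxon B, Taxon G, Taxon M, and Taxon P show the derived state '0' for C3, supporting them as a clade.
All ingroup taxa share the derived state '1' for C4; it defines the ingroup but does not resolve relationships within it.
C5: derived state '0' in Taxon G, Taxon M, and Taxon P only — synapomorphy for {Taxon G, Taxon M, Taxon P}.
C6: derived state '1' in Taxon B only — an autapomorphy, so it tells us nothing about relationships among taxa.
Most parsimonious ingroup topology: (((Taxon P,(Taxon M,Taxon G)),Taxon B),(Taxon S,Taxon V)).
Taxon M and Taxon G form a cherry on this tree, so they are sister taxa.

Taxon G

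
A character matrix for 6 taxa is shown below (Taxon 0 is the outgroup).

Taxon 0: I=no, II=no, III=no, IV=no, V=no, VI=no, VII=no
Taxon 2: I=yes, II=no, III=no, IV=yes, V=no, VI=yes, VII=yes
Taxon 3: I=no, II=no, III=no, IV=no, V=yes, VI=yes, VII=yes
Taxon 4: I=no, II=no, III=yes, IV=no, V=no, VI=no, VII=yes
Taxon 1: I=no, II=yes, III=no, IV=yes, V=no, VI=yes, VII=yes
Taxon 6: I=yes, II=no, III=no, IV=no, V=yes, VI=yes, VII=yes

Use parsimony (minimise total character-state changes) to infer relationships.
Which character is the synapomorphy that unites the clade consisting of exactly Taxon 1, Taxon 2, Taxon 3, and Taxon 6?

VI

The outgroup has state 'no' for every character, so 'yes' is the derived state throughout.
I groups Taxon 2 and Taxon 6, which is incompatible with the clades supported by the remaining characters; treating it as convergent (homoplasy) costs fewer steps than any alternative tree.
II: derived state 'yes' in Taxon 1 only — an autapomorphy, so it tells us nothing about relationships among taxa.
III (derived state 'yes') is unique to Taxon 4 (autapomorphy; uninformative for grouping).
Only Taxon 1 and Taxon 2 show the derived state 'yes' for IV, supporting them as a clade.
V (derived state 'yes') is shared by Taxon 3 and Taxon 6 — a synapomorphy uniting that clade.
VI (derived state 'yes') is shared by Taxon 1, Taxon 2, Taxon 3, and Taxon 6 — a synapomorphy uniting that clade.
VII (derived state 'yes') is shared by all ingroup taxa — unites the whole ingroup.
Most parsimonious ingroup topology: (((Taxon 2,Taxon 1),(Taxon 3,Taxon 6)),Taxon 4).
The clade {Taxon 1, Taxon 2, Taxon 3, Taxon 6} is supported by VI: its derived state 'yes' occurs in exactly those taxa and in no other taxon (including the outgroup).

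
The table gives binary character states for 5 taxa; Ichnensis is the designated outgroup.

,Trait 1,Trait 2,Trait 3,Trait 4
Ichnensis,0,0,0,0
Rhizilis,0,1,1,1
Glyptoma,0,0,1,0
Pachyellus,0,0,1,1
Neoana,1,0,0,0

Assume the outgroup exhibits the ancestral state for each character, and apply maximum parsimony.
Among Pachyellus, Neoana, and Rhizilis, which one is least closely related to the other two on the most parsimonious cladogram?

Neoana

The outgroup has state '0' for every character, so '1' is the derived state throughout.
Trait 1 (derived state '1') is unique to Neoana (autapomorphy; uninformative for grouping).
Trait 2 (derived state '1') is unique to Rhizilis (autapomorphy; uninformative for grouping).
Trait 3: derived state '1' in Glyptoma, Pachyellus, and Rhizilis only — synapomorphy for {Glyptoma, Pachyellus, Rhizilis}.
Trait 4: derived state '1' in Pachyellus and Rhizilis only — synapomorphy for {Pachyellus, Rhizilis}.
Most parsimonious ingroup topology: (((Rhizilis,Pachyellus),Glyptoma),Neoana).
Pachyellus and Rhizilis share a more recent common ancestor with each other than either does with Neoana, so Neoana is the least closely related of the three.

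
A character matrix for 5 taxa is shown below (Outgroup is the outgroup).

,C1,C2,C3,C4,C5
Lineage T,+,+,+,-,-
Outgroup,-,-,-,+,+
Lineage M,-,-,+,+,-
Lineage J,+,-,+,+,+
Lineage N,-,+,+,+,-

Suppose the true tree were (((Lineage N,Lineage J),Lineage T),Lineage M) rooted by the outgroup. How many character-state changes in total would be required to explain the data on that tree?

8

Map each character onto (((Lineage N,Lineage J),Lineage T),Lineage M) (rooted by Outgroup) and count the minimum state changes it requires (Fitch parsimony):
C1: 2; C2: 2; C3: 1; C4: 1; C5: 2.
Total tree length = 8.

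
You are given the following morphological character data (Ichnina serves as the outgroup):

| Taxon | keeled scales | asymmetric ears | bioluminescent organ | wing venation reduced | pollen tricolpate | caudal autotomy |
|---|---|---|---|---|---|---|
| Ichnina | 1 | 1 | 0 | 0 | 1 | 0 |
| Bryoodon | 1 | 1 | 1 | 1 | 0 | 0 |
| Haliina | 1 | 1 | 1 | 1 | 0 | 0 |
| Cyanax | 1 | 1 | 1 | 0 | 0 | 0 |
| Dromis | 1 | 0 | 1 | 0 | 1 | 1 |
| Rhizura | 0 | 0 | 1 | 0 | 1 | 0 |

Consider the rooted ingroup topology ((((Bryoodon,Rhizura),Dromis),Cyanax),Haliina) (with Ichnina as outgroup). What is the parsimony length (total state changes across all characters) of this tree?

10

Map each character onto ((((Bryoodon,Rhizura),Dromis),Cyanax),Haliina) (rooted by Ichnina) and count the minimum state changes it requires (Fitch parsimony):
keeled scales: 1; asymmetric ears: 2; bioluminescent organ: 1; wing venation reduced: 2; pollen tricolpate: 3; caudal autotomy: 1.
Total tree length = 10.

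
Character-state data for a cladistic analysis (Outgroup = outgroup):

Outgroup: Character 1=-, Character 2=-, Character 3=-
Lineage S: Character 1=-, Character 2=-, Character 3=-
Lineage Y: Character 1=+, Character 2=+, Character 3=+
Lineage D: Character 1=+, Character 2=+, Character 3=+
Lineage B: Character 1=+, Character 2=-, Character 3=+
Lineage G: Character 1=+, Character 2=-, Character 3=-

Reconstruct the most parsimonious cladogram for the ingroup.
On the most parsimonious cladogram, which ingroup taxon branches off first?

The outgroup has state '-' for every character, so '+' is the derived state throughout.
Character 1 (derived state '+') is shared by Lineage B, Lineage D, Lineage G, and Lineage Y — a synapomorphy uniting that clade.
Character 2: derived state '+' in Lineage D and Lineage Y only — synapomorphy for {Lineage D, Lineage Y}.
Character 3 (derived state '+') is shared by Lineage B, Lineage D, and Lineage Y — a synapomorphy uniting that clade.
Most parsimonious ingroup topology: (Lineage S,(((Lineage Y,Lineage D),Lineage B),Lineage G)).
Lineage S is sister to the clade containing all other ingroup taxa, so it is the earliest-diverging (most basal) ingroup lineage.

Lineage S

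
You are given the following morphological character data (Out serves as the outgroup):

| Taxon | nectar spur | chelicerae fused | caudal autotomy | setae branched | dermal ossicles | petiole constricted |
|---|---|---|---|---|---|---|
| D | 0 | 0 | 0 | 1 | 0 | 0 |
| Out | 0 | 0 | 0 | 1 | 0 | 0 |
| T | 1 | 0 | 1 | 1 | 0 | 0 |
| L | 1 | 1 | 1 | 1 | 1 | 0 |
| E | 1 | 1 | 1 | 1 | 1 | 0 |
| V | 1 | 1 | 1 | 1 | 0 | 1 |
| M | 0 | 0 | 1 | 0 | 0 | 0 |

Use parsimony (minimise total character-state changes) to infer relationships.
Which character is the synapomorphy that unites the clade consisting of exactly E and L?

Character polarity is set by the outgroup: the derived state is whichever differs from the outgroup's state, so for setae branched the derived state is '0', and for the remaining characters it is '1'.
nectar spur (derived state '1') is shared by E, L, T, and V — a synapomorphy uniting that clade.
Only E, L, and V show the derived state '1' for chelicerae fused, supporting them as a clade.
Only E, L, M, T, and V show the derived state '1' for caudal autotomy, supporting them as a clade.
setae branched (derived state '0') is unique to M (autapomorphy; uninformative for grouping).
dermal ossicles: derived state '1' in E and L only — synapomorphy for {E, L}.
petiole constricted: derived state '1' in V only — an autapomorphy, so it tells us nothing about relationships among taxa.
Most parsimonious ingroup topology: (((((L,E),V),T),M),D).
The clade {E, L} is supported by dermal ossicles: its derived state '1' occurs in exactly those taxa and in no other taxon (including the outgroup).

dermal ossicles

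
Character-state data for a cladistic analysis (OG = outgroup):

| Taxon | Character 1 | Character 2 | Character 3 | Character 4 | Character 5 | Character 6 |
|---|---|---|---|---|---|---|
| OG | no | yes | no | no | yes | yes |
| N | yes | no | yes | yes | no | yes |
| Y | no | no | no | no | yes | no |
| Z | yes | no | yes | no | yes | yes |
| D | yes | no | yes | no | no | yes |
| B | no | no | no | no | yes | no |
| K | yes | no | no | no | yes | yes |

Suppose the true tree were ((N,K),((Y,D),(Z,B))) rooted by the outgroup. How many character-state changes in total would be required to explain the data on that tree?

12

Map each character onto ((N,K),((Y,D),(Z,B))) (rooted by OG) and count the minimum state changes it requires (Fitch parsimony):
Character 1: 3; Character 2: 1; Character 3: 3; Character 4: 1; Character 5: 2; Character 6: 2.
Total tree length = 12.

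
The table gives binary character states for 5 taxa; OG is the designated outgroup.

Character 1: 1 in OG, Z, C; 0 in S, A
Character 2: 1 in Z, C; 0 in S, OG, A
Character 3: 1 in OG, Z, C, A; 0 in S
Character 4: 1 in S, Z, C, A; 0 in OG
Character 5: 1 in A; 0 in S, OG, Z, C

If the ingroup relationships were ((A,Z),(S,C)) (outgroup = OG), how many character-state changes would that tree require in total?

Map each character onto ((A,Z),(S,C)) (rooted by OG) and count the minimum state changes it requires (Fitch parsimony):
Character 1: 2; Character 2: 2; Character 3: 1; Character 4: 1; Character 5: 1.
Total tree length = 7.

7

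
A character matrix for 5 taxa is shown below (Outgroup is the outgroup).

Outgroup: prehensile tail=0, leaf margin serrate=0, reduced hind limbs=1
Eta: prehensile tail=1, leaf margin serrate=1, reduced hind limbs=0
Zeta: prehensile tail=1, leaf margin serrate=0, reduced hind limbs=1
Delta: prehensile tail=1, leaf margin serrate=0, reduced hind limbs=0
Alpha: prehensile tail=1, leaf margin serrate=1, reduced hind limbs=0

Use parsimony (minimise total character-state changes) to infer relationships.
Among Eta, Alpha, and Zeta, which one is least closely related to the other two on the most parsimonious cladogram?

Zeta

Character polarity is set by the outgroup: the derived state is whichever differs from the outgroup's state, so for reduced hind limbs the derived state is '0', and for the remaining characters it is '1'.
prehensile tail (derived state '1') is shared by all ingroup taxa — unites the whole ingroup.
Only Alpha and Eta show the derived state '1' for leaf margin serrate, supporting them as a clade.
reduced hind limbs: derived state '0' in Alpha, Delta, and Eta only — synapomorphy for {Alpha, Delta, Eta}.
Most parsimonious ingroup topology: (((Eta,Alpha),Delta),Zeta).
Eta and Alpha share a more recent common ancestor with each other than either does with Zeta, so Zeta is the least closely related of the three.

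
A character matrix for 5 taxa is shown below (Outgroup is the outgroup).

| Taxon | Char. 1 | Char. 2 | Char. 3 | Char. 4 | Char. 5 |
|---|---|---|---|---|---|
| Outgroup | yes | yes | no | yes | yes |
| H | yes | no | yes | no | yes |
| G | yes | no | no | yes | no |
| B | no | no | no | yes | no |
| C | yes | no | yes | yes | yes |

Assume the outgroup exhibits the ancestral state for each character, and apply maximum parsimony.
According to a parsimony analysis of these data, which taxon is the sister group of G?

B

Character polarity is set by the outgroup: the derived state is whichever differs from the outgroup's state, so for Char. 1, Char. 2, Char. 4, Char. 5 the derived state is 'no', and for the remaining characters it is 'yes'.
Char. 1 (derived state 'no') is unique to B (autapomorphy; uninformative for grouping).
Char. 2 (derived state 'no') is shared by all ingroup taxa — unites the whole ingroup.
Char. 3 (derived state 'yes') is shared by C and H — a synapomorphy uniting that clade.
Char. 4 (derived state 'no') is unique to H (autapomorphy; uninformative for grouping).
Char. 5: derived state 'no' in B and G only — synapomorphy for {B, G}.
Most parsimonious ingroup topology: ((H,C),(G,B)).
G and B form a cherry on this tree, so they are sister taxa.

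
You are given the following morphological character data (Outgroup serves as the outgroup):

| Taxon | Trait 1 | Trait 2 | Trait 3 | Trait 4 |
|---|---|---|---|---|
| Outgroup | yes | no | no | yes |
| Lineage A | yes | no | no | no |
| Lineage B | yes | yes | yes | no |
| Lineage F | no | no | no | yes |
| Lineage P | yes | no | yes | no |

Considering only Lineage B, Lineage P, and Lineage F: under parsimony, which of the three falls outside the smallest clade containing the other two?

Lineage F

Character polarity is set by the outgroup: the derived state is whichever differs from the outgroup's state, so for Trait 1, Trait 4 the derived state is 'no', and for the remaining characters it is 'yes'.
Trait 1: derived state 'no' in Lineage F only — an autapomorphy, so it tells us nothing about relationships among taxa.
Trait 2 (derived state 'yes') is unique to Lineage B (autapomorphy; uninformative for grouping).
Trait 3: derived state 'yes' in Lineage B and Lineage P only — synapomorphy for {Lineage B, Lineage P}.
Trait 4: derived state 'no' in Lineage A, Lineage B, and Lineage P only — synapomorphy for {Lineage A, Lineage B, Lineage P}.
Most parsimonious ingroup topology: ((Lineage A,(Lineage B,Lineage P)),Lineage F).
Lineage P and Lineage B share a more recent common ancestor with each other than either does with Lineage F, so Lineage F is the least closely related of the three.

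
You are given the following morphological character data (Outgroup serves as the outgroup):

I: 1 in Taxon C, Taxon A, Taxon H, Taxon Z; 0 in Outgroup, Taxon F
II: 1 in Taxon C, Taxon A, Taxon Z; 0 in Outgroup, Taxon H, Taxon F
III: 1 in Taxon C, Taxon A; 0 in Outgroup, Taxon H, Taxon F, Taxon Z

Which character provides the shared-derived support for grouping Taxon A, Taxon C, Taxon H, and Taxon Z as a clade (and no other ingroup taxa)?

I

The outgroup has state '0' for every character, so '1' is the derived state throughout.
I (derived state '1') is shared by Taxon A, Taxon C, Taxon H, and Taxon Z — a synapomorphy uniting that clade.
II (derived state '1') is shared by Taxon A, Taxon C, and Taxon Z — a synapomorphy uniting that clade.
Only Taxon A and Taxon C show the derived state '1' for III, supporting them as a clade.
Most parsimonious ingroup topology: ((((Taxon C,Taxon A),Taxon Z),Taxon H),Taxon F).
The clade {Taxon A, Taxon C, Taxon H, Taxon Z} is supported by I: its derived state '1' occurs in exactly those taxa and in no other taxon (including the outgroup).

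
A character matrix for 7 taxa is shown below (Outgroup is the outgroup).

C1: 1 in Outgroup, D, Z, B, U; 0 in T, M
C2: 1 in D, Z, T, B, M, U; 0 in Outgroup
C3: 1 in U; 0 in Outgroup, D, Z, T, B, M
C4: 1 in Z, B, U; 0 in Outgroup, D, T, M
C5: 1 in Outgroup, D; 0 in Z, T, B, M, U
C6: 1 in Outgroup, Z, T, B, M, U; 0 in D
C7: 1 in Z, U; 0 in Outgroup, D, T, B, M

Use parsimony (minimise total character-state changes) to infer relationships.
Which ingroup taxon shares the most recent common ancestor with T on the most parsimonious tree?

M

Character polarity is set by the outgroup: the derived state is whichever differs from the outgroup's state, so for C1, C5, C6 the derived state is '0', and for the remaining characters it is '1'.
C1 (derived state '0') is shared by M and T — a synapomorphy uniting that clade.
All ingroup taxa share the derived state '1' for C2; it defines the ingroup but does not resolve relationships within it.
C3 (derived state '1') is unique to U (autapomorphy; uninformative for grouping).
C4: derived state '1' in B, U, and Z only — synapomorphy for {B, U, Z}.
C5 (derived state '0') is shared by B, M, T, U, and Z — a synapomorphy uniting that clade.
C6 (derived state '0') is unique to D (autapomorphy; uninformative for grouping).
C7 (derived state '1') is shared by U and Z — a synapomorphy uniting that clade.
Most parsimonious ingroup topology: (D,(((Z,U),B),(T,M))).
T and M form a cherry on this tree, so they are sister taxa.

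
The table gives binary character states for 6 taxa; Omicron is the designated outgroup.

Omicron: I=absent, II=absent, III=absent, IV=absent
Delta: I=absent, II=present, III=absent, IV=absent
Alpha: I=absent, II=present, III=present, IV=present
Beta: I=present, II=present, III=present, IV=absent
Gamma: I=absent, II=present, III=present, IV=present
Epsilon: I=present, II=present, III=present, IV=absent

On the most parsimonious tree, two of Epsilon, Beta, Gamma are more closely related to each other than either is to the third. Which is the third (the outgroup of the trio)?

The outgroup has state 'absent' for every character, so 'present' is the derived state throughout.
I: derived state 'present' in Beta and Epsilon only — synapomorphy for {Beta, Epsilon}.
All ingroup taxa share the derived state 'present' for II; it defines the ingroup but does not resolve relationships within it.
Only Alpha, Beta, Epsilon, and Gamma show the derived state 'present' for III, supporting them as a clade.
Only Alpha and Gamma show the derived state 'present' for IV, supporting them as a clade.
Most parsimonious ingroup topology: (Delta,((Alpha,Gamma),(Beta,Epsilon))).
Beta and Epsilon share a more recent common ancestor with each other than either does with Gamma, so Gamma is the least closely related of the three.

Gamma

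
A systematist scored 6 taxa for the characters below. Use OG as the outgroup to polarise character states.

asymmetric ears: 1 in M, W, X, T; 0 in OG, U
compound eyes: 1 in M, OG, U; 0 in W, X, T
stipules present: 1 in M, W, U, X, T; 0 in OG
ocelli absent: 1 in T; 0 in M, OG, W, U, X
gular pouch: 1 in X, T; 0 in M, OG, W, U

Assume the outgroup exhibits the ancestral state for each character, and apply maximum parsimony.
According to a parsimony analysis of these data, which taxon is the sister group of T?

X

Character polarity is set by the outgroup: the derived state is whichever differs from the outgroup's state, so for compound eyes the derived state is '0', and for the remaining characters it is '1'.
asymmetric ears (derived state '1') is shared by M, T, W, and X — a synapomorphy uniting that clade.
compound eyes (derived state '0') is shared by T, W, and X — a synapomorphy uniting that clade.
All ingroup taxa share the derived state '1' for stipules present; it defines the ingroup but does not resolve relationships within it.
ocelli absent: derived state '1' in T only — an autapomorphy, so it tells us nothing about relationships among taxa.
Only T and X show the derived state '1' for gular pouch, supporting them as a clade.
Most parsimonious ingroup topology: ((M,((T,X),W)),U).
T and X form a cherry on this tree, so they are sister taxa.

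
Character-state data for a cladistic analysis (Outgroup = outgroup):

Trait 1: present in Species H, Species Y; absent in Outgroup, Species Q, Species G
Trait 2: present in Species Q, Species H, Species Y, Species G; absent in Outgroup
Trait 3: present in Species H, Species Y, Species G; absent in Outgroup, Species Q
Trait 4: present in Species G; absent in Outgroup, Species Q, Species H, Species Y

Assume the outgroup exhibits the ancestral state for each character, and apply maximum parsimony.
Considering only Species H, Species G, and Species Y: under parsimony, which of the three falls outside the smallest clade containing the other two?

Species G

The outgroup has state 'absent' for every character, so 'present' is the derived state throughout.
Trait 1: derived state 'present' in Species H and Species Y only — synapomorphy for {Species H, Species Y}.
All ingroup taxa share the derived state 'present' for Trait 2; it defines the ingroup but does not resolve relationships within it.
Trait 3 (derived state 'present') is shared by Species G, Species H, and Species Y — a synapomorphy uniting that clade.
Trait 4 (derived state 'present') is unique to Species G (autapomorphy; uninformative for grouping).
Most parsimonious ingroup topology: (Species Q,((Species H,Species Y),Species G)).
Species H and Species Y share a more recent common ancestor with each other than either does with Species G, so Species G is the least closely related of the three.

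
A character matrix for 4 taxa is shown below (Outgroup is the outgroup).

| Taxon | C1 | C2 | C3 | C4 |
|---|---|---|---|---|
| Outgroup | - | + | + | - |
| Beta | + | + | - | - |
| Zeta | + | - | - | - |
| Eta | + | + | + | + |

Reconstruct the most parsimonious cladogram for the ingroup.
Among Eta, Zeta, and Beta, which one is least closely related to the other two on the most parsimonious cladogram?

Eta

Character polarity is set by the outgroup: the derived state is whichever differs from the outgroup's state, so for C2, C3 the derived state is '-', and for the remaining characters it is '+'.
All ingroup taxa share the derived state '+' for C1; it defines the ingroup but does not resolve relationships within it.
C2: derived state '-' in Zeta only — an autapomorphy, so it tells us nothing about relationships among taxa.
C3 (derived state '-') is shared by Beta and Zeta — a synapomorphy uniting that clade.
C4 (derived state '+') is unique to Eta (autapomorphy; uninformative for grouping).
Most parsimonious ingroup topology: ((Beta,Zeta),Eta).
Beta and Zeta share a more recent common ancestor with each other than either does with Eta, so Eta is the least closely related of the three.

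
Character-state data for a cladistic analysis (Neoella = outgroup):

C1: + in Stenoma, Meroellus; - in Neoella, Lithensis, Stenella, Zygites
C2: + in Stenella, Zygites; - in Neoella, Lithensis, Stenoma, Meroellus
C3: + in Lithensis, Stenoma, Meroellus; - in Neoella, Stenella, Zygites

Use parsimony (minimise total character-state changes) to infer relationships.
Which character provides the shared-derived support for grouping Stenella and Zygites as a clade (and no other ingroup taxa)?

The outgroup has state '-' for every character, so '+' is the derived state throughout.
Only Meroellus and Stenoma show the derived state '+' for C1, supporting them as a clade.
C2 (derived state '+') is shared by Stenella and Zygites — a synapomorphy uniting that clade.
C3 (derived state '+') is shared by Lithensis, Meroellus, and Stenoma — a synapomorphy uniting that clade.
Most parsimonious ingroup topology: ((Lithensis,(Stenoma,Meroellus)),(Stenella,Zygites)).
The clade {Stenella, Zygites} is supported by C2: its derived state '+' occurs in exactly those taxa and in no other taxon (including the outgroup).

C2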